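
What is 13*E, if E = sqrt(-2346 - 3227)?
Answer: 13*I*sqrt(5573) ≈ 970.48*I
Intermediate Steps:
E = I*sqrt(5573) (E = sqrt(-5573) = I*sqrt(5573) ≈ 74.653*I)
13*E = 13*(I*sqrt(5573)) = 13*I*sqrt(5573)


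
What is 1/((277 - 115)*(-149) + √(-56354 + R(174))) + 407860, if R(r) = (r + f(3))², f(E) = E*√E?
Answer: (407860*√(26051 - 1044*√3) + 9844924679*I)/(√(26051 - 1044*√3) + 24138*I) ≈ 4.0786e+5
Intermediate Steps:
f(E) = E^(3/2)
R(r) = (r + 3*√3)² (R(r) = (r + 3^(3/2))² = (r + 3*√3)²)
1/((277 - 115)*(-149) + √(-56354 + R(174))) + 407860 = 1/((277 - 115)*(-149) + √(-56354 + (174 + 3*√3)²)) + 407860 = 1/(162*(-149) + √(-56354 + (174 + 3*√3)²)) + 407860 = 1/(-24138 + √(-56354 + (174 + 3*√3)²)) + 407860 = 407860 + 1/(-24138 + √(-56354 + (174 + 3*√3)²))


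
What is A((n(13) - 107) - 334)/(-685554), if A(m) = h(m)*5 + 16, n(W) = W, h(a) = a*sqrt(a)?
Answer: -8/342777 + 2140*I*sqrt(107)/342777 ≈ -2.3339e-5 + 0.064579*I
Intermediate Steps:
h(a) = a**(3/2)
A(m) = 16 + 5*m**(3/2) (A(m) = m**(3/2)*5 + 16 = 5*m**(3/2) + 16 = 16 + 5*m**(3/2))
A((n(13) - 107) - 334)/(-685554) = (16 + 5*((13 - 107) - 334)**(3/2))/(-685554) = (16 + 5*(-94 - 334)**(3/2))*(-1/685554) = (16 + 5*(-428)**(3/2))*(-1/685554) = (16 + 5*(-856*I*sqrt(107)))*(-1/685554) = (16 - 4280*I*sqrt(107))*(-1/685554) = -8/342777 + 2140*I*sqrt(107)/342777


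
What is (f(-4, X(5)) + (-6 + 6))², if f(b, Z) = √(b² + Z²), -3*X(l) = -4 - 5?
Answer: 25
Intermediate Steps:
X(l) = 3 (X(l) = -(-4 - 5)/3 = -⅓*(-9) = 3)
f(b, Z) = √(Z² + b²)
(f(-4, X(5)) + (-6 + 6))² = (√(3² + (-4)²) + (-6 + 6))² = (√(9 + 16) + 0)² = (√25 + 0)² = (5 + 0)² = 5² = 25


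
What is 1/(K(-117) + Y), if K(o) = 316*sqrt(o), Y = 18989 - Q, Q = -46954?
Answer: 7327/484462489 - 316*I*sqrt(13)/1453387467 ≈ 1.5124e-5 - 7.8393e-7*I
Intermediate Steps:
Y = 65943 (Y = 18989 - 1*(-46954) = 18989 + 46954 = 65943)
1/(K(-117) + Y) = 1/(316*sqrt(-117) + 65943) = 1/(316*(3*I*sqrt(13)) + 65943) = 1/(948*I*sqrt(13) + 65943) = 1/(65943 + 948*I*sqrt(13))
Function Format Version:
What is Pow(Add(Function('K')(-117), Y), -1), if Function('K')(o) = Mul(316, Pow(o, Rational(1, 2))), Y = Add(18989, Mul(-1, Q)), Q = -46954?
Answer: Add(Rational(7327, 484462489), Mul(Rational(-316, 1453387467), I, Pow(13, Rational(1, 2)))) ≈ Add(1.5124e-5, Mul(-7.8393e-7, I))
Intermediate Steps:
Y = 65943 (Y = Add(18989, Mul(-1, -46954)) = Add(18989, 46954) = 65943)
Pow(Add(Function('K')(-117), Y), -1) = Pow(Add(Mul(316, Pow(-117, Rational(1, 2))), 65943), -1) = Pow(Add(Mul(316, Mul(3, I, Pow(13, Rational(1, 2)))), 65943), -1) = Pow(Add(Mul(948, I, Pow(13, Rational(1, 2))), 65943), -1) = Pow(Add(65943, Mul(948, I, Pow(13, Rational(1, 2)))), -1)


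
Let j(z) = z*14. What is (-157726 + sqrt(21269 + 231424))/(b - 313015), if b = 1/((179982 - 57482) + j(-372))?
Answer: 18499997992/36714155379 - 821044*sqrt(573)/12238051793 ≈ 0.50229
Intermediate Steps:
j(z) = 14*z
b = 1/117292 (b = 1/((179982 - 57482) + 14*(-372)) = 1/(122500 - 5208) = 1/117292 ≈ 8.5257e-6)
(-157726 + sqrt(21269 + 231424))/(b - 313015) = (-157726 + sqrt(21269 + 231424))/(1/117292 - 313015) = (-157726 + sqrt(252693))/(-36714155379/117292) = (-157726 + 21*sqrt(573))*(-117292/36714155379) = 18499997992/36714155379 - 821044*sqrt(573)/12238051793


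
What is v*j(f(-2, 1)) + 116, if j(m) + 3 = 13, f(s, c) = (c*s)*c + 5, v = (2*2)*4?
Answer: 276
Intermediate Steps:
v = 16 (v = 4*4 = 16)
f(s, c) = 5 + s*c**2 (f(s, c) = s*c**2 + 5 = 5 + s*c**2)
j(m) = 10 (j(m) = -3 + 13 = 10)
v*j(f(-2, 1)) + 116 = 16*10 + 116 = 160 + 116 = 276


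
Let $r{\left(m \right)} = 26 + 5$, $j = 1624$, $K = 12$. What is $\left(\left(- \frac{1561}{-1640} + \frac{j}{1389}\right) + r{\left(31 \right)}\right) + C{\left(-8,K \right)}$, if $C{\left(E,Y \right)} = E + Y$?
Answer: $\frac{84560189}{2277960} \approx 37.121$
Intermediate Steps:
$r{\left(m \right)} = 31$
$\left(\left(- \frac{1561}{-1640} + \frac{j}{1389}\right) + r{\left(31 \right)}\right) + C{\left(-8,K \right)} = \left(\left(- \frac{1561}{-1640} + \frac{1624}{1389}\right) + 31\right) + \left(-8 + 12\right) = \left(\left(\left(-1561\right) \left(- \frac{1}{1640}\right) + 1624 \cdot \frac{1}{1389}\right) + 31\right) + 4 = \left(\left(\frac{1561}{1640} + \frac{1624}{1389}\right) + 31\right) + 4 = \left(\frac{4831589}{2277960} + 31\right) + 4 = \frac{75448349}{2277960} + 4 = \frac{84560189}{2277960}$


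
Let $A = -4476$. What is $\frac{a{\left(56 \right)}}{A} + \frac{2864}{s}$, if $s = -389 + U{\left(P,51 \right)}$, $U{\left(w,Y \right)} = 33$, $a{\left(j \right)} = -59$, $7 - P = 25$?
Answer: $- \frac{3199565}{398364} \approx -8.0318$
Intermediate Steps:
$P = -18$ ($P = 7 - 25 = -18$)
$s = -356$ ($s = -389 + 33 = -356$)
$\frac{a{\left(56 \right)}}{A} + \frac{2864}{s} = - \frac{59}{-4476} + \frac{2864}{-356} = \left(-59\right) \left(- \frac{1}{4476}\right) + 2864 \left(- \frac{1}{356}\right) = \frac{59}{4476} - \frac{716}{89} = - \frac{3199565}{398364}$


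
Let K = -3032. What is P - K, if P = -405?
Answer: 2627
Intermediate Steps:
P - K = -405 - 1*(-3032) = -405 + 3032 = 2627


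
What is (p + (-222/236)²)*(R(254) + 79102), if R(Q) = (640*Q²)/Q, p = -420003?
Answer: -706632913073781/6962 ≈ -1.0150e+11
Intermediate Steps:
R(Q) = 640*Q
(p + (-222/236)²)*(R(254) + 79102) = (-420003 + (-222/236)²)*(640*254 + 79102) = (-420003 + (-222*1/236)²)*(162560 + 79102) = (-420003 + (-111/118)²)*241662 = (-420003 + 12321/13924)*241662 = -5848109451/13924*241662 = -706632913073781/6962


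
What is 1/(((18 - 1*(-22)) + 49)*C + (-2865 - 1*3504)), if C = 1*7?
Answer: -1/5746 ≈ -0.00017403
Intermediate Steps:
C = 7
1/(((18 - 1*(-22)) + 49)*C + (-2865 - 1*3504)) = 1/(((18 - 1*(-22)) + 49)*7 + (-2865 - 1*3504)) = 1/(((18 + 22) + 49)*7 + (-2865 - 3504)) = 1/((40 + 49)*7 - 6369) = 1/(89*7 - 6369) = 1/(623 - 6369) = 1/(-5746) = -1/5746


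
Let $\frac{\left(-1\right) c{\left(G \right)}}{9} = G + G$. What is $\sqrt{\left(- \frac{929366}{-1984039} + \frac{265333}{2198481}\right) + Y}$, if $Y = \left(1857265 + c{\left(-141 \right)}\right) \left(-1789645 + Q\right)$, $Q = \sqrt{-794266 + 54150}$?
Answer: $\frac{\sqrt{-63325653197996374855514806945064570688 + 70768954958114691158127710296086 i \sqrt{185029}}}{4361872044759} \approx 438.5 + 1.8244 \cdot 10^{6} i$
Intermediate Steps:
$Q = 2 i \sqrt{185029}$ ($Q = \sqrt{-740116} = 2 i \sqrt{185029} \approx 860.3 i$)
$c{\left(G \right)} = - 18 G$ ($c{\left(G \right)} = - 9 \left(G + G\right) = - 9 \cdot 2 G = - 18 G$)
$Y = -3328387139935 + 3719606 i \sqrt{185029}$ ($Y = \left(1857265 - -2538\right) \left(-1789645 + 2 i \sqrt{185029}\right) = \left(1857265 + 2538\right) \left(-1789645 + 2 i \sqrt{185029}\right) = 1859803 \left(-1789645 + 2 i \sqrt{185029}\right) = -3328387139935 + 3719606 i \sqrt{185029} \approx -3.3284 \cdot 10^{12} + 1.6 \cdot 10^{9} i$)
$\sqrt{\left(- \frac{929366}{-1984039} + \frac{265333}{2198481}\right) + Y} = \sqrt{\left(- \frac{929366}{-1984039} + \frac{265333}{2198481}\right) - \left(3328387139935 - 3719606 i \sqrt{185029}\right)} = \sqrt{\left(\left(-929366\right) \left(- \frac{1}{1984039}\right) + 265333 \cdot \frac{1}{2198481}\right) - \left(3328387139935 - 3719606 i \sqrt{185029}\right)} = \sqrt{\left(\frac{929366}{1984039} + \frac{265333}{2198481}\right) - \left(3328387139935 - 3719606 i \sqrt{185029}\right)} = \sqrt{\frac{2569624513033}{4361872044759} - \left(3328387139935 - 3719606 i \sqrt{185029}\right)} = \sqrt{- \frac{14517998819815268691837632}{4361872044759} + 3719606 i \sqrt{185029}}$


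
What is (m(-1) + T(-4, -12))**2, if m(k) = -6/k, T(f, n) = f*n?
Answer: 2916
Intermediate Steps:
(m(-1) + T(-4, -12))**2 = (-6/(-1) - 4*(-12))**2 = (-6*(-1) + 48)**2 = (6 + 48)**2 = 54**2 = 2916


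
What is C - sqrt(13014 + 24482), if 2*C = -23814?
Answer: -11907 - 2*sqrt(9374) ≈ -12101.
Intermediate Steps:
C = -11907 (C = (1/2)*(-23814) = -11907)
C - sqrt(13014 + 24482) = -11907 - sqrt(13014 + 24482) = -11907 - sqrt(37496) = -11907 - 2*sqrt(9374)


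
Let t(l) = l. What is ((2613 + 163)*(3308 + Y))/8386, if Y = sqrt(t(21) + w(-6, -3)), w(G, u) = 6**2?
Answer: 4591504/4193 + 1388*sqrt(57)/4193 ≈ 1097.5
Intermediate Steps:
w(G, u) = 36
Y = sqrt(57) (Y = sqrt(21 + 36) = sqrt(57) ≈ 7.5498)
((2613 + 163)*(3308 + Y))/8386 = ((2613 + 163)*(3308 + sqrt(57)))/8386 = (2776*(3308 + sqrt(57)))*(1/8386) = (9183008 + 2776*sqrt(57))*(1/8386) = 4591504/4193 + 1388*sqrt(57)/4193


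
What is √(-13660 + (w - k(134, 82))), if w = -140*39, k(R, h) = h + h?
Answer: 2*I*√4821 ≈ 138.87*I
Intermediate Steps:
k(R, h) = 2*h
w = -5460
√(-13660 + (w - k(134, 82))) = √(-13660 + (-5460 - 2*82)) = √(-13660 + (-5460 - 1*164)) = √(-13660 + (-5460 - 164)) = √(-13660 - 5624) = √(-19284) = 2*I*√4821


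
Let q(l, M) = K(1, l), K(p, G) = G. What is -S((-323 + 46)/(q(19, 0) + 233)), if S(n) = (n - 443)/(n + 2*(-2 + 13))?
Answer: 111913/5267 ≈ 21.248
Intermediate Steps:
q(l, M) = l
S(n) = (-443 + n)/(22 + n) (S(n) = (-443 + n)/(n + 2*11) = (-443 + n)/(n + 22) = (-443 + n)/(22 + n))
-S((-323 + 46)/(q(19, 0) + 233)) = -(-443 + (-323 + 46)/(19 + 233))/(22 + (-323 + 46)/(19 + 233)) = -(-443 - 277/252)/(22 - 277/252) = -(-111913)/(5267/252*252) = -252*(-111913)/(5267*252) = -1*(-111913/5267) = 111913/5267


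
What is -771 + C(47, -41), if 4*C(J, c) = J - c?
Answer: -749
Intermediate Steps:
C(J, c) = -c/4 + J/4 (C(J, c) = (J - c)/4 = -c/4 + J/4)
-771 + C(47, -41) = -771 + (-1/4*(-41) + (1/4)*47) = -771 + (41/4 + 47/4) = -771 + 22 = -749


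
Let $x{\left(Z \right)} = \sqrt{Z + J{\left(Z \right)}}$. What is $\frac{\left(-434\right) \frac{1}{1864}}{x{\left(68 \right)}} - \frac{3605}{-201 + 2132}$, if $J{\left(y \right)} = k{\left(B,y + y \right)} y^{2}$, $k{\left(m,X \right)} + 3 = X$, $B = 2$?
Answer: $- \frac{3605}{1931} - \frac{217 \sqrt{17085}}{95539320} \approx -1.8672$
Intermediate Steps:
$k{\left(m,X \right)} = -3 + X$
$J{\left(y \right)} = y^{2} \left(-3 + 2 y\right)$ ($J{\left(y \right)} = \left(-3 + \left(y + y\right)\right) y^{2} = \left(-3 + 2 y\right) y^{2} = y^{2} \left(-3 + 2 y\right)$)
$x{\left(Z \right)} = \sqrt{Z + Z^{2} \left(-3 + 2 Z\right)}$
$\frac{\left(-434\right) \frac{1}{1864}}{x{\left(68 \right)}} - \frac{3605}{-201 + 2132} = \frac{\left(-434\right) \frac{1}{1864}}{\sqrt{68 \left(1 + 68 \left(-3 + 2 \cdot 68\right)\right)}} - \frac{3605}{-201 + 2132} = \frac{\left(-434\right) \frac{1}{1864}}{\sqrt{68 \left(1 + 68 \left(-3 + 136\right)\right)}} - \frac{3605}{1931} = - \frac{217}{932 \sqrt{68 \left(1 + 68 \cdot 133\right)}} - \frac{3605}{1931} = - \frac{217}{932 \sqrt{68 \left(1 + 9044\right)}} - \frac{3605}{1931} = - \frac{217}{932 \sqrt{68 \cdot 9045}} - \frac{3605}{1931} = - \frac{217}{932 \sqrt{615060}} - \frac{3605}{1931} = - \frac{217}{932 \cdot 6 \sqrt{17085}} - \frac{3605}{1931} = - \frac{217 \frac{\sqrt{17085}}{102510}}{932} - \frac{3605}{1931} = - \frac{217 \sqrt{17085}}{95539320} - \frac{3605}{1931} = - \frac{3605}{1931} - \frac{217 \sqrt{17085}}{95539320}$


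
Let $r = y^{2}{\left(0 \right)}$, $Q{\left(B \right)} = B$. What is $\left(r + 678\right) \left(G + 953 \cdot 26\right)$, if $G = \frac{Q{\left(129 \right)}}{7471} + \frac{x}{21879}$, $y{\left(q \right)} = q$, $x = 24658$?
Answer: $\frac{915379007184286}{54486003} \approx 1.68 \cdot 10^{7}$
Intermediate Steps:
$r = 0$ ($r = 0^{2} = 0$)
$G = \frac{187042309}{163458009}$ ($G = \frac{129}{7471} + \frac{24658}{21879} = \frac{187042309}{163458009} \approx 1.1443$)
$\left(r + 678\right) \left(G + 953 \cdot 26\right) = \left(0 + 678\right) \left(\frac{187042309}{163458009} + 953 \cdot 26\right) = 678 \left(\frac{187042309}{163458009} + 24778\right) = 678 \cdot \frac{4050349589311}{163458009} = \frac{915379007184286}{54486003}$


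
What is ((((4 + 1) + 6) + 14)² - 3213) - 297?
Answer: -2885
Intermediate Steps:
((((4 + 1) + 6) + 14)² - 3213) - 297 = (((5 + 6) + 14)² - 3213) - 297 = ((11 + 14)² - 3213) - 297 = (25² - 3213) - 297 = (625 - 3213) - 297 = -2588 - 297 = -2885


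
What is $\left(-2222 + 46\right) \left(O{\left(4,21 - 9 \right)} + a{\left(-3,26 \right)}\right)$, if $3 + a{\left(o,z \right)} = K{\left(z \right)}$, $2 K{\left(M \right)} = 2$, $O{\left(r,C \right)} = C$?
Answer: $-21760$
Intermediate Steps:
$K{\left(M \right)} = 1$ ($K{\left(M \right)} = \frac{1}{2} \cdot 2 = 1$)
$a{\left(o,z \right)} = -2$ ($a{\left(o,z \right)} = -3 + 1 = -2$)
$\left(-2222 + 46\right) \left(O{\left(4,21 - 9 \right)} + a{\left(-3,26 \right)}\right) = \left(-2222 + 46\right) \left(\left(21 - 9\right) - 2\right) = - 2176 \left(12 - 2\right) = \left(-2176\right) 10 = -21760$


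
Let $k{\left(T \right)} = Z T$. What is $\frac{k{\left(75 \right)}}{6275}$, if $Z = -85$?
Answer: $- \frac{255}{251} \approx -1.0159$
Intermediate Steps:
$k{\left(T \right)} = - 85 T$
$\frac{k{\left(75 \right)}}{6275} = \frac{\left(-85\right) 75}{6275} = \left(-6375\right) \frac{1}{6275} = - \frac{255}{251}$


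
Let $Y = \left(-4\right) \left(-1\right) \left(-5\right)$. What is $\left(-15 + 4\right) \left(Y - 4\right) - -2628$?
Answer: $2892$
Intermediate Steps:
$Y = -20$ ($Y = 4 \left(-5\right) = -20$)
$\left(-15 + 4\right) \left(Y - 4\right) - -2628 = \left(-15 + 4\right) \left(-20 - 4\right) - -2628 = \left(-11\right) \left(-24\right) + 2628 = 264 + 2628 = 2892$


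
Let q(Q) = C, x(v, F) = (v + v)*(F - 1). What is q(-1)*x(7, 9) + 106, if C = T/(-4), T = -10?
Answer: 386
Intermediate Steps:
x(v, F) = 2*v*(-1 + F) (x(v, F) = (2*v)*(-1 + F) = 2*v*(-1 + F))
C = 5/2 (C = -10/(-4) = -10*(-¼) = 5/2 ≈ 2.5000)
q(Q) = 5/2
q(-1)*x(7, 9) + 106 = 5*(2*7*(-1 + 9))/2 + 106 = 5*(2*7*8)/2 + 106 = (5/2)*112 + 106 = 280 + 106 = 386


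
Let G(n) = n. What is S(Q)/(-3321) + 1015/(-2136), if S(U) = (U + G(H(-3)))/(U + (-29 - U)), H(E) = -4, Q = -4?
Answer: -32590241/68572008 ≈ -0.47527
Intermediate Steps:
S(U) = 4/29 - U/29 (S(U) = (U - 4)/(U + (-29 - U)) = (-4 + U)/(-29) = (-4 + U)*(-1/29) = 4/29 - U/29)
S(Q)/(-3321) + 1015/(-2136) = (4/29 - 1/29*(-4))/(-3321) + 1015/(-2136) = (4/29 + 4/29)*(-1/3321) + 1015*(-1/2136) = (8/29)*(-1/3321) - 1015/2136 = -8/96309 - 1015/2136 = -32590241/68572008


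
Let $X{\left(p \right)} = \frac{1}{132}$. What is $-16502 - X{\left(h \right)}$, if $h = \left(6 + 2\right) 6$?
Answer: $- \frac{2178265}{132} \approx -16502.0$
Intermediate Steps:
$h = 48$ ($h = 8 \cdot 6 = 48$)
$X{\left(p \right)} = \frac{1}{132}$
$-16502 - X{\left(h \right)} = -16502 - \frac{1}{132} = - \frac{2178265}{132}$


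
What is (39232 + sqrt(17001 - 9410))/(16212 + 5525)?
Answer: 39232/21737 + sqrt(7591)/21737 ≈ 1.8089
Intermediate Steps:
(39232 + sqrt(17001 - 9410))/(16212 + 5525) = (39232 + sqrt(7591))/21737 = (39232 + sqrt(7591))*(1/21737) = 39232/21737 + sqrt(7591)/21737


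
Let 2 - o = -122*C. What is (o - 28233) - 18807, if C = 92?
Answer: -35814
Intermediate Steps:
o = 11226 (o = 2 - (-122)*92 = 2 - 1*(-11224) = 2 + 11224 = 11226)
(o - 28233) - 18807 = (11226 - 28233) - 18807 = -17007 - 18807 = -35814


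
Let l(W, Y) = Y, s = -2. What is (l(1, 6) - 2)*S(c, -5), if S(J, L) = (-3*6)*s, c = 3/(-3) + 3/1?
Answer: 144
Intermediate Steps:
c = 2 (c = 3*(-1/3) + 3*1 = -1 + 3 = 2)
S(J, L) = 36 (S(J, L) = -3*6*(-2) = -18*(-2) = 36)
(l(1, 6) - 2)*S(c, -5) = (6 - 2)*36 = 4*36 = 144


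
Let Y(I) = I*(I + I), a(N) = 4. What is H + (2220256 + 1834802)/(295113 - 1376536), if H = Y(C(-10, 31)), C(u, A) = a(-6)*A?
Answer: 4750266434/154489 ≈ 30748.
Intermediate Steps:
C(u, A) = 4*A
Y(I) = 2*I² (Y(I) = I*(2*I) = 2*I²)
H = 30752 (H = 2*(4*31)² = 2*124² = 2*15376 = 30752)
H + (2220256 + 1834802)/(295113 - 1376536) = 30752 + (2220256 + 1834802)/(295113 - 1376536) = 30752 + 4055058/(-1081423) = 30752 + 4055058*(-1/1081423) = 30752 - 579294/154489 = 4750266434/154489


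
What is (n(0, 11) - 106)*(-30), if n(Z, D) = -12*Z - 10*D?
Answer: 6480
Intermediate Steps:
(n(0, 11) - 106)*(-30) = ((-12*0 - 10*11) - 106)*(-30) = ((0 - 110) - 106)*(-30) = (-110 - 106)*(-30) = -216*(-30) = 6480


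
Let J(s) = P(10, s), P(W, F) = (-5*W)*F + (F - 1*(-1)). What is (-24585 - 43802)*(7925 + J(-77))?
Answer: -800059513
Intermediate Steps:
P(W, F) = 1 + F - 5*F*W (P(W, F) = -5*F*W + (F + 1) = -5*F*W + (1 + F) = 1 + F - 5*F*W)
J(s) = 1 - 49*s (J(s) = 1 + s - 5*s*10 = 1 + s - 50*s = 1 - 49*s)
(-24585 - 43802)*(7925 + J(-77)) = (-24585 - 43802)*(7925 + (1 - 49*(-77))) = -68387*(7925 + (1 + 3773)) = -68387*(7925 + 3774) = -68387*11699 = -800059513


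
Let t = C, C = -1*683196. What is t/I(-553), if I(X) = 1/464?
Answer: -317002944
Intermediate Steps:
I(X) = 1/464
C = -683196
t = -683196
t/I(-553) = -683196/1/464 = -683196*464 = -317002944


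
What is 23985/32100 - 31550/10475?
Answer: -2030699/896660 ≈ -2.2647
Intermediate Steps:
23985/32100 - 31550/10475 = 23985*(1/32100) - 31550*1/10475 = 1599/2140 - 1262/419 = -2030699/896660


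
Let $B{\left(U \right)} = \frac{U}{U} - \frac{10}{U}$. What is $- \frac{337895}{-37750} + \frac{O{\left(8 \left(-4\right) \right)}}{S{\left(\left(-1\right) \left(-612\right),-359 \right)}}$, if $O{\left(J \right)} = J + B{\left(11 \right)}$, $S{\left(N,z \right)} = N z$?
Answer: $\frac{9073709239}{1013708300} \approx 8.951$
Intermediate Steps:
$B{\left(U \right)} = 1 - \frac{10}{U}$
$O{\left(J \right)} = \frac{1}{11} + J$ ($O{\left(J \right)} = J + \frac{-10 + 11}{11} = J + \frac{1}{11} \cdot 1 = J + \frac{1}{11} = \frac{1}{11} + J$)
$- \frac{337895}{-37750} + \frac{O{\left(8 \left(-4\right) \right)}}{S{\left(\left(-1\right) \left(-612\right),-359 \right)}} = - \frac{337895}{-37750} + \frac{\frac{1}{11} + 8 \left(-4\right)}{\left(-1\right) \left(-612\right) \left(-359\right)} = \left(-337895\right) \left(- \frac{1}{37750}\right) + \frac{\frac{1}{11} - 32}{612 \left(-359\right)} = \frac{67579}{7550} - \frac{351}{11 \left(-219708\right)} = \frac{67579}{7550} - - \frac{39}{268532} = \frac{67579}{7550} + \frac{39}{268532} = \frac{9073709239}{1013708300}$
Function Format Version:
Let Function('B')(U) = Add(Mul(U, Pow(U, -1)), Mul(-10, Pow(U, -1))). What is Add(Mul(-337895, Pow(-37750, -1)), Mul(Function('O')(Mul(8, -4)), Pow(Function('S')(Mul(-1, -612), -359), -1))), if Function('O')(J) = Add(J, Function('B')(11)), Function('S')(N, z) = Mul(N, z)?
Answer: Rational(9073709239, 1013708300) ≈ 8.9510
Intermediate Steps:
Function('B')(U) = Add(1, Mul(-10, Pow(U, -1)))
Function('O')(J) = Add(Rational(1, 11), J) (Function('O')(J) = Add(J, Mul(Pow(11, -1), Add(-10, 11))) = Add(J, Mul(Rational(1, 11), 1)) = Add(J, Rational(1, 11)) = Add(Rational(1, 11), J))
Add(Mul(-337895, Pow(-37750, -1)), Mul(Function('O')(Mul(8, -4)), Pow(Function('S')(Mul(-1, -612), -359), -1))) = Add(Mul(-337895, Pow(-37750, -1)), Mul(Add(Rational(1, 11), Mul(8, -4)), Pow(Mul(Mul(-1, -612), -359), -1))) = Add(Mul(-337895, Rational(-1, 37750)), Mul(Add(Rational(1, 11), -32), Pow(Mul(612, -359), -1))) = Add(Rational(67579, 7550), Mul(Rational(-351, 11), Pow(-219708, -1))) = Add(Rational(67579, 7550), Mul(Rational(-351, 11), Rational(-1, 219708))) = Add(Rational(67579, 7550), Rational(39, 268532)) = Rational(9073709239, 1013708300)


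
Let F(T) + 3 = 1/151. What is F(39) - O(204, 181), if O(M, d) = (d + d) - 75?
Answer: -43789/151 ≈ -289.99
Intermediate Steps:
O(M, d) = -75 + 2*d (O(M, d) = 2*d - 75 = -75 + 2*d)
F(T) = -452/151 (F(T) = -3 + 1/151 = -452/151)
F(39) - O(204, 181) = -452/151 - (-75 + 2*181) = -452/151 - (-75 + 362) = -452/151 - 1*287 = -452/151 - 287 = -43789/151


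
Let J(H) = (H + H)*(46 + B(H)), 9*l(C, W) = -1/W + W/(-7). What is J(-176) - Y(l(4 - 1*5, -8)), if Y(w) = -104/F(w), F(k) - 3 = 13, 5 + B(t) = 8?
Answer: -34483/2 ≈ -17242.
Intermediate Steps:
B(t) = 3 (B(t) = -5 + 8 = 3)
l(C, W) = -1/(9*W) - W/63 (l(C, W) = (-1/W + W/(-7))/9 = (-1/W + W*(-⅐))/9 = (-1/W - W/7)/9 = -1/(9*W) - W/63)
F(k) = 16 (F(k) = 3 + 13 = 16)
J(H) = 98*H (J(H) = (H + H)*(46 + 3) = (2*H)*49 = 98*H)
Y(w) = -13/2 (Y(w) = -104/16 = -104*1/16 = -13/2)
J(-176) - Y(l(4 - 1*5, -8)) = 98*(-176) - 1*(-13/2) = -17248 + 13/2 = -34483/2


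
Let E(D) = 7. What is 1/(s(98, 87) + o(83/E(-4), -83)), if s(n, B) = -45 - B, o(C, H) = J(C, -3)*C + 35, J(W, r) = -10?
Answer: -7/1509 ≈ -0.0046388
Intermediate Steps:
o(C, H) = 35 - 10*C (o(C, H) = -10*C + 35 = 35 - 10*C)
1/(s(98, 87) + o(83/E(-4), -83)) = 1/((-45 - 1*87) + (35 - 830/7)) = 1/((-45 - 87) + (35 - 830/7)) = 1/(-132 + (35 - 10*83/7)) = 1/(-132 + (35 - 830/7)) = 1/(-132 - 585/7) = 1/(-1509/7) = -7/1509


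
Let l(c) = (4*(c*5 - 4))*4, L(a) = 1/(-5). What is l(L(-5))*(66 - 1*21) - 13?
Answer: -3613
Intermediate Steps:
L(a) = -⅕
l(c) = -64 + 80*c (l(c) = (4*(5*c - 4))*4 = (4*(-4 + 5*c))*4 = (-16 + 20*c)*4 = -64 + 80*c)
l(L(-5))*(66 - 1*21) - 13 = (-64 + 80*(-⅕))*(66 - 1*21) - 13 = (-64 - 16)*(66 - 21) - 13 = -80*45 - 13 = -3600 - 13 = -3613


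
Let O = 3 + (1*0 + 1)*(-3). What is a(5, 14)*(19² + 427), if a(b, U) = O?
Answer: 0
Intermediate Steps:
O = 0 (O = 3 + (0 + 1)*(-3) = 3 + 1*(-3) = 3 - 3 = 0)
a(b, U) = 0
a(5, 14)*(19² + 427) = 0*(19² + 427) = 0*(361 + 427) = 0*788 = 0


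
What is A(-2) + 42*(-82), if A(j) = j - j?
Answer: -3444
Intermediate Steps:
A(j) = 0
A(-2) + 42*(-82) = 0 + 42*(-82) = 0 - 3444 = -3444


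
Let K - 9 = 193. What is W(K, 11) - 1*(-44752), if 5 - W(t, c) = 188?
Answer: 44569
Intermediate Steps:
K = 202 (K = 9 + 193 = 202)
W(t, c) = -183 (W(t, c) = 5 - 1*188 = 5 - 188 = -183)
W(K, 11) - 1*(-44752) = -183 - 1*(-44752) = -183 + 44752 = 44569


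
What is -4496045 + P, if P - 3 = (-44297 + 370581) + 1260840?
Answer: -2908918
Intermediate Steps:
P = 1587127 (P = 3 + ((-44297 + 370581) + 1260840) = 3 + (326284 + 1260840) = 3 + 1587124 = 1587127)
-4496045 + P = -4496045 + 1587127 = -2908918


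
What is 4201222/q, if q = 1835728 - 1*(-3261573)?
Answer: 4201222/5097301 ≈ 0.82421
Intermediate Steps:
q = 5097301 (q = 1835728 + 3261573 = 5097301)
4201222/q = 4201222/5097301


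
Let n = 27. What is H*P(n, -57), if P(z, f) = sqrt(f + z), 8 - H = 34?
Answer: -26*I*sqrt(30) ≈ -142.41*I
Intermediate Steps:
H = -26 (H = 8 - 1*34 = 8 - 34 = -26)
H*P(n, -57) = -26*sqrt(-57 + 27) = -26*I*sqrt(30)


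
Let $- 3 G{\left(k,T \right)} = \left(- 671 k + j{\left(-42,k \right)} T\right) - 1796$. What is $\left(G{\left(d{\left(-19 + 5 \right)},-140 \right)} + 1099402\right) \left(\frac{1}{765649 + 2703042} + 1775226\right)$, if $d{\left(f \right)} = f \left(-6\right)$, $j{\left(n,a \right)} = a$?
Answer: $\frac{20739944664311051042}{10406073} \approx 1.9931 \cdot 10^{12}$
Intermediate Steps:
$d{\left(f \right)} = - 6 f$
$G{\left(k,T \right)} = \frac{1796}{3} + \frac{671 k}{3} - \frac{T k}{3}$ ($G{\left(k,T \right)} = - \frac{\left(- 671 k + k T\right) - 1796}{3} = - \frac{\left(- 671 k + T k\right) - 1796}{3} = - \frac{-1796 - 671 k + T k}{3} = \frac{1796}{3} + \frac{671 k}{3} - \frac{T k}{3}$)
$\left(G{\left(d{\left(-19 + 5 \right)},-140 \right)} + 1099402\right) \left(\frac{1}{765649 + 2703042} + 1775226\right) = \left(\left(\frac{1796}{3} + \frac{671 \left(- 6 \left(-19 + 5\right)\right)}{3} - - \frac{140 \left(- 6 \left(-19 + 5\right)\right)}{3}\right) + 1099402\right) \left(\frac{1}{765649 + 2703042} + 1775226\right) = \left(\left(\frac{1796}{3} + \frac{671 \left(\left(-6\right) \left(-14\right)\right)}{3} - - \frac{140 \left(\left(-6\right) \left(-14\right)\right)}{3}\right) + 1099402\right) \left(\frac{1}{3468691} + 1775226\right) = \left(\left(\frac{1796}{3} + \frac{671}{3} \cdot 84 - \left(- \frac{140}{3}\right) 84\right) + 1099402\right) \left(\frac{1}{3468691} + 1775226\right) = \left(\left(\frac{1796}{3} + 18788 + 3920\right) + 1099402\right) \frac{6157710449167}{3468691} = \left(\frac{69920}{3} + 1099402\right) \frac{6157710449167}{3468691} = \frac{3368126}{3} \cdot \frac{6157710449167}{3468691} = \frac{20739944664311051042}{10406073}$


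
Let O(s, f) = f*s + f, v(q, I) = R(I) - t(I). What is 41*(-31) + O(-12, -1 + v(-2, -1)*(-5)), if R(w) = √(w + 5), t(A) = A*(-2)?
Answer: -1260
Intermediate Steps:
t(A) = -2*A
R(w) = √(5 + w)
v(q, I) = √(5 + I) + 2*I (v(q, I) = √(5 + I) - (-2)*I = √(5 + I) + 2*I)
O(s, f) = f + f*s
41*(-31) + O(-12, -1 + v(-2, -1)*(-5)) = 41*(-31) + (-1 + (√(5 - 1) + 2*(-1))*(-5))*(1 - 12) = -1271 + (-1 + (√4 - 2)*(-5))*(-11) = -1271 + (-1 + (2 - 2)*(-5))*(-11) = -1271 + (-1 + 0*(-5))*(-11) = -1271 + (-1 + 0)*(-11) = -1271 - 1*(-11) = -1271 + 11 = -1260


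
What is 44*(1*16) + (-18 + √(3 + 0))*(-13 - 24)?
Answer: 1370 - 37*√3 ≈ 1305.9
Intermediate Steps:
44*(1*16) + (-18 + √(3 + 0))*(-13 - 24) = 44*16 + (-18 + √3)*(-37) = 704 + (666 - 37*√3) = 1370 - 37*√3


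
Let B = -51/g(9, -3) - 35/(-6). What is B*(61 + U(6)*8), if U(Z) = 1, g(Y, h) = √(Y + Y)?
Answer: 805/2 - 1173*√2/2 ≈ -426.94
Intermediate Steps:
g(Y, h) = √2*√Y (g(Y, h) = √(2*Y) = √2*√Y)
B = 35/6 - 17*√2/2 (B = -51*√2/6 - 35/(-6) = -51*√2/6 - 35*(-⅙) = -51*√2/6 + 35/6 = -17*√2/2 + 35/6 = 35/6 - 17*√2/2 ≈ -6.1875)
B*(61 + U(6)*8) = (35/6 - 17*√2/2)*(61 + 1*8) = (35/6 - 17*√2/2)*(61 + 8) = (35/6 - 17*√2/2)*69 = 805/2 - 1173*√2/2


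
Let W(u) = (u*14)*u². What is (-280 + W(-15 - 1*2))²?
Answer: 4769559844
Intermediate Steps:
W(u) = 14*u³ (W(u) = (14*u)*u² = 14*u³)
(-280 + W(-15 - 1*2))² = (-280 + 14*(-15 - 1*2)³)² = (-280 + 14*(-15 - 2)³)² = (-280 + 14*(-17)³)² = (-280 + 14*(-4913))² = (-280 - 68782)² = (-69062)² = 4769559844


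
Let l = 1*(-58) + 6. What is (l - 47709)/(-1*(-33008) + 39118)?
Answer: -47761/72126 ≈ -0.66219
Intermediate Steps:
l = -52 (l = -58 + 6 = -52)
(l - 47709)/(-1*(-33008) + 39118) = (-52 - 47709)/(-1*(-33008) + 39118) = -47761/(33008 + 39118) = -47761/72126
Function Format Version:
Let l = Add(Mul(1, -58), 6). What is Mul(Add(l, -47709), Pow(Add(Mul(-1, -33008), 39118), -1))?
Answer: Rational(-47761, 72126) ≈ -0.66219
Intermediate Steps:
l = -52 (l = Add(-58, 6) = -52)
Mul(Add(l, -47709), Pow(Add(Mul(-1, -33008), 39118), -1)) = Mul(Add(-52, -47709), Pow(Add(Mul(-1, -33008), 39118), -1)) = Mul(-47761, Pow(Add(33008, 39118), -1)) = Mul(-47761, Pow(72126, -1)) = Mul(-47761, Rational(1, 72126)) = Rational(-47761, 72126)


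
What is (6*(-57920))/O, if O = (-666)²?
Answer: -28960/36963 ≈ -0.78349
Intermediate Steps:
O = 443556
(6*(-57920))/O = (6*(-57920))/443556 = -347520*1/443556 = -28960/36963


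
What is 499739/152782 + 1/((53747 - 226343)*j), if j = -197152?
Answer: 8502471040196135/2599405950809472 ≈ 3.2709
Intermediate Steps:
499739/152782 + 1/((53747 - 226343)*j) = 499739/152782 + 1/((53747 - 226343)*(-197152)) = 499739*(1/152782) - 1/197152/(-172596) = 499739/152782 - 1/172596*(-1/197152) = 499739/152782 + 1/34027646592 = 8502471040196135/2599405950809472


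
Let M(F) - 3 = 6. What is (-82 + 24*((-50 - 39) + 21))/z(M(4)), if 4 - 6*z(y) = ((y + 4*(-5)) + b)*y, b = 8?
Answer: -10284/31 ≈ -331.74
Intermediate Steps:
M(F) = 9 (M(F) = 3 + 6 = 9)
z(y) = ⅔ - y*(-12 + y)/6 (z(y) = ⅔ - ((y + 4*(-5)) + 8)*y/6 = ⅔ - ((y - 20) + 8)*y/6 = ⅔ - ((-20 + y) + 8)*y/6 = ⅔ - (-12 + y)*y/6 = ⅔ - y*(-12 + y)/6)
(-82 + 24*((-50 - 39) + 21))/z(M(4)) = (-82 + 24*((-50 - 39) + 21))/(⅔ + 2*9 - ⅙*9²) = (-82 + 24*(-89 + 21))/(⅔ + 18 - ⅙*81) = (-82 + 24*(-68))/(⅔ + 18 - 27/2) = (-82 - 1632)/(31/6) = -1714*6/31 = -10284/31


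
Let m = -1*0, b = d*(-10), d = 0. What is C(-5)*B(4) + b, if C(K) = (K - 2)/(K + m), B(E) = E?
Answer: 28/5 ≈ 5.6000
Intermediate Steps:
b = 0 (b = 0*(-10) = 0)
m = 0
C(K) = (-2 + K)/K (C(K) = (K - 2)/(K + 0) = (-2 + K)/K)
C(-5)*B(4) + b = ((-2 - 5)/(-5))*4 + 0 = -⅕*(-7)*4 + 0 = (7/5)*4 + 0 = 28/5 + 0 = 28/5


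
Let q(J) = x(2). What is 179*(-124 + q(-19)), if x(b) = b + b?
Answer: -21480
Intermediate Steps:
x(b) = 2*b
q(J) = 4 (q(J) = 2*2 = 4)
179*(-124 + q(-19)) = 179*(-124 + 4) = 179*(-120) = -21480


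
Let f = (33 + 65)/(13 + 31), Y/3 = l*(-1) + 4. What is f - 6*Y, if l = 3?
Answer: -347/22 ≈ -15.773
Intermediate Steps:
Y = 3 (Y = 3*(3*(-1) + 4) = 3*(-3 + 4) = 3*1 = 3)
f = 49/22 (f = 98/44 = 98*(1/44) = 49/22 ≈ 2.2273)
f - 6*Y = 49/22 - 6*3 = 49/22 - 18 = -347/22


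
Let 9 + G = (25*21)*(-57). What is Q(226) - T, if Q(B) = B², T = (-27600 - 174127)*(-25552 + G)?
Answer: -11192973246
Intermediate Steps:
G = -29934 (G = -9 + (25*21)*(-57) = -9 + 525*(-57) = -9 - 29925 = -29934)
T = 11193024322 (T = (-27600 - 174127)*(-25552 - 29934) = -201727*(-55486) = 11193024322)
Q(226) - T = 226² - 1*11193024322 = 51076 - 11193024322 = -11192973246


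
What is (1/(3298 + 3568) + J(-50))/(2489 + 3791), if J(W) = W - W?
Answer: 1/43118480 ≈ 2.3192e-8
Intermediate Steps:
J(W) = 0
(1/(3298 + 3568) + J(-50))/(2489 + 3791) = (1/(3298 + 3568) + 0)/(2489 + 3791) = (1/6866 + 0)/6280 = (1/6866 + 0)*(1/6280) = (1/6866)*(1/6280) = 1/43118480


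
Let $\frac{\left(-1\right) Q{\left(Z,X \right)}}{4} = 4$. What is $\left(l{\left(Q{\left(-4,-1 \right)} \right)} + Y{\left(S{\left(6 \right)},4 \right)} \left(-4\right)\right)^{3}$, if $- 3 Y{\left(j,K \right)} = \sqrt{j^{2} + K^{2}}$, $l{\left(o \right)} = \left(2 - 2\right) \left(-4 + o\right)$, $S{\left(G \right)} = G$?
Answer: $\frac{6656 \sqrt{13}}{27} \approx 888.83$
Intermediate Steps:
$Q{\left(Z,X \right)} = -16$ ($Q{\left(Z,X \right)} = \left(-4\right) 4 = -16$)
$l{\left(o \right)} = 0$ ($l{\left(o \right)} = 0 \left(-4 + o\right) = 0$)
$Y{\left(j,K \right)} = - \frac{\sqrt{K^{2} + j^{2}}}{3}$ ($Y{\left(j,K \right)} = - \frac{\sqrt{j^{2} + K^{2}}}{3} = - \frac{\sqrt{K^{2} + j^{2}}}{3}$)
$\left(l{\left(Q{\left(-4,-1 \right)} \right)} + Y{\left(S{\left(6 \right)},4 \right)} \left(-4\right)\right)^{3} = \left(0 + - \frac{\sqrt{4^{2} + 6^{2}}}{3} \left(-4\right)\right)^{3} = \left(0 + - \frac{\sqrt{16 + 36}}{3} \left(-4\right)\right)^{3} = \left(0 + - \frac{\sqrt{52}}{3} \left(-4\right)\right)^{3} = \left(0 + - \frac{2 \sqrt{13}}{3} \left(-4\right)\right)^{3} = \left(0 + \frac{8 \sqrt{13}}{3}\right)^{3} = \left(\frac{8 \sqrt{13}}{3}\right)^{3} = \frac{6656 \sqrt{13}}{27}$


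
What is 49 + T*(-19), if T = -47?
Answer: 942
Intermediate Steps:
49 + T*(-19) = 49 - 47*(-19) = 49 + 893 = 942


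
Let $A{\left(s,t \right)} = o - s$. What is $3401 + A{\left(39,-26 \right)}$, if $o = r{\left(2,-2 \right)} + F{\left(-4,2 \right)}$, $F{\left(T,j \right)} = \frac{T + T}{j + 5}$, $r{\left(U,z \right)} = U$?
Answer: $\frac{23540}{7} \approx 3362.9$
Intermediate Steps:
$F{\left(T,j \right)} = \frac{2 T}{5 + j}$
$o = \frac{6}{7}$ ($o = 2 + 2 \left(-4\right) \frac{1}{5 + 2} = 2 + 2 \left(-4\right) \frac{1}{7} = 2 - \frac{8}{7} = \frac{6}{7} \approx 0.85714$)
$A{\left(s,t \right)} = \frac{6}{7} - s$
$3401 + A{\left(39,-26 \right)} = 3401 + \left(\frac{6}{7} - 39\right) = 3401 - \frac{267}{7} = \frac{23540}{7}$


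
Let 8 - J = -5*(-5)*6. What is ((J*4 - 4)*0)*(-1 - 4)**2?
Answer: 0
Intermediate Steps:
J = -142 (J = 8 - (-5*(-5))*6 = 8 - 25*6 = 8 - 1*150 = 8 - 150 = -142)
((J*4 - 4)*0)*(-1 - 4)**2 = ((-142*4 - 4)*0)*(-1 - 4)**2 = ((-568 - 4)*0)*(-5)**2 = -572*0*25 = 0*25 = 0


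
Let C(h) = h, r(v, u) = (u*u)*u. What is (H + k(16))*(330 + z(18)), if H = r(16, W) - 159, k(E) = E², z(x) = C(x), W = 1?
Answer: 34104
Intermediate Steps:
r(v, u) = u³ (r(v, u) = u²*u = u³)
z(x) = x
H = -158 (H = 1³ - 159 = 1 - 159 = -158)
(H + k(16))*(330 + z(18)) = (-158 + 16²)*(330 + 18) = (-158 + 256)*348 = 98*348 = 34104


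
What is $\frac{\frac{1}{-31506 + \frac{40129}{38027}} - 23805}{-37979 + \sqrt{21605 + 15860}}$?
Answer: $\frac{270783693139464517}{432002803993671552} + \frac{7129826829023 \sqrt{37465}}{432002803993671552} \approx 0.63$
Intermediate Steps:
$\frac{\frac{1}{-31506 + \frac{40129}{38027}} - 23805}{-37979 + \sqrt{21605 + 15860}} = \frac{\frac{1}{-31506 + 40129 \cdot \frac{1}{38027}} - 23805}{-37979 + \sqrt{37465}} = \frac{\frac{1}{-31506 + \frac{40129}{38027}} - 23805}{-37979 + \sqrt{37465}} = \frac{\frac{1}{- \frac{1198038533}{38027}} - 23805}{-37979 + \sqrt{37465}} = \frac{- \frac{38027}{1198038533} - 23805}{-37979 + \sqrt{37465}} = - \frac{28519307316092}{1198038533 \left(-37979 + \sqrt{37465}\right)}$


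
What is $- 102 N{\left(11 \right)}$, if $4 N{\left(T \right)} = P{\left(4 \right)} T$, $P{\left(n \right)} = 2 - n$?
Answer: $561$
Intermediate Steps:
$N{\left(T \right)} = - \frac{T}{2}$ ($N{\left(T \right)} = \frac{\left(2 - 4\right) T}{4} = \frac{\left(-2\right) T}{4} = - \frac{T}{2}$)
$- 102 N{\left(11 \right)} = - 102 \left(\left(- \frac{1}{2}\right) 11\right) = \left(-102\right) \left(- \frac{11}{2}\right) = 561$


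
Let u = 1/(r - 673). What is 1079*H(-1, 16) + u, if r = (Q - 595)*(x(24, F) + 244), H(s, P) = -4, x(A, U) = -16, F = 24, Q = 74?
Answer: -515593677/119461 ≈ -4316.0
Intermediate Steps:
r = -118788 (r = (74 - 595)*(-16 + 244) = -521*228 = -118788)
u = -1/119461 (u = 1/(-118788 - 673) = 1/(-119461) = -1/119461 ≈ -8.3709e-6)
1079*H(-1, 16) + u = 1079*(-4) - 1/119461 = -4316 - 1/119461 = -515593677/119461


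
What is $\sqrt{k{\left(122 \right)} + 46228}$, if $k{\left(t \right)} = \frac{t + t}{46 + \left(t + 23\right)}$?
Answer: $\frac{12 \sqrt{11711738}}{191} \approx 215.01$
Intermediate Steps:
$k{\left(t \right)} = \frac{2 t}{69 + t}$ ($k{\left(t \right)} = \frac{2 t}{46 + \left(23 + t\right)} = \frac{2 t}{69 + t}$)
$\sqrt{k{\left(122 \right)} + 46228} = \sqrt{2 \cdot 122 \frac{1}{69 + 122} + 46228} = \sqrt{2 \cdot 122 \cdot \frac{1}{191} + 46228} = \sqrt{\frac{244}{191} + 46228} = \sqrt{\frac{8829792}{191}} = \frac{12 \sqrt{11711738}}{191}$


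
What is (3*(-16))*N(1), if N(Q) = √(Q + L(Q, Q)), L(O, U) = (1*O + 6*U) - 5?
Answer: -48*√3 ≈ -83.138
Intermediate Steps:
L(O, U) = -5 + O + 6*U (L(O, U) = (O + 6*U) - 5 = -5 + O + 6*U)
N(Q) = √(-5 + 8*Q) (N(Q) = √(Q + (-5 + Q + 6*Q)) = √(Q + (-5 + 7*Q)) = √(-5 + 8*Q))
(3*(-16))*N(1) = (3*(-16))*√(-5 + 8*1) = -48*√(-5 + 8) = -48*√3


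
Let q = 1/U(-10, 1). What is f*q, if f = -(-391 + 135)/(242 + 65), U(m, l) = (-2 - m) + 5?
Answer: 256/3991 ≈ 0.064144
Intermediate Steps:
U(m, l) = 3 - m
f = 256/307 (f = -(-256)/307 = -1*(-256/307) = 256/307 ≈ 0.83388)
q = 1/13 (q = 1/(3 - 1*(-10)) = 1/(3 + 10) = 1/13 ≈ 0.076923)
f*q = (256/307)*(1/13) = 256/3991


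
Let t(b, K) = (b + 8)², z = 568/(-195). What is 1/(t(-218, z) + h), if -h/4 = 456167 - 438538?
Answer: -1/26416 ≈ -3.7856e-5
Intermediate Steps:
h = -70516 (h = -4*(456167 - 438538) = -4*17629 = -70516)
z = -568/195 (z = 568*(-1/195) = -568/195 ≈ -2.9128)
t(b, K) = (8 + b)²
1/(t(-218, z) + h) = 1/((8 - 218)² - 70516) = 1/((-210)² - 70516) = 1/(44100 - 70516) = 1/(-26416) = -1/26416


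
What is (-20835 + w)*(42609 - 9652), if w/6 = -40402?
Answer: -8675831379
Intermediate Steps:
w = -242412 (w = 6*(-40402) = -242412)
(-20835 + w)*(42609 - 9652) = (-20835 - 242412)*(42609 - 9652) = -263247*32957 = -8675831379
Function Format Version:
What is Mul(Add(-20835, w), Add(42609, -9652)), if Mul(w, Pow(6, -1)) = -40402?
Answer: -8675831379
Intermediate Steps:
w = -242412 (w = Mul(6, -40402) = -242412)
Mul(Add(-20835, w), Add(42609, -9652)) = Mul(Add(-20835, -242412), Add(42609, -9652)) = Mul(-263247, 32957) = -8675831379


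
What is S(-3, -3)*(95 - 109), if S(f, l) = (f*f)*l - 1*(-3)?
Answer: 336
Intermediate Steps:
S(f, l) = 3 + l*f² (S(f, l) = f²*l + 3 = l*f² + 3 = 3 + l*f²)
S(-3, -3)*(95 - 109) = (3 - 3*(-3)²)*(95 - 109) = (3 - 3*9)*(-14) = (3 - 27)*(-14) = -24*(-14) = 336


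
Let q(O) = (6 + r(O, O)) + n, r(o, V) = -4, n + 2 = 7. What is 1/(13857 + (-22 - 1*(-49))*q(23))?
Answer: 1/14046 ≈ 7.1195e-5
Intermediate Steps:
n = 5 (n = -2 + 7 = 5)
q(O) = 7 (q(O) = (6 - 4) + 5 = 2 + 5 = 7)
1/(13857 + (-22 - 1*(-49))*q(23)) = 1/(13857 + (-22 - 1*(-49))*7) = 1/(13857 + (-22 + 49)*7) = 1/(13857 + 27*7) = 1/(13857 + 189) = 1/14046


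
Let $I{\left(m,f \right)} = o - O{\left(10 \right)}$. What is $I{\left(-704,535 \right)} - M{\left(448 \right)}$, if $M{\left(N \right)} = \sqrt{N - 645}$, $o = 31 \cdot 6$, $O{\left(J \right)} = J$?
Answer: $176 - i \sqrt{197} \approx 176.0 - 14.036 i$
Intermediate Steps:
$o = 186$
$M{\left(N \right)} = \sqrt{-645 + N}$
$I{\left(m,f \right)} = 176$ ($I{\left(m,f \right)} = 186 - 10 = 176$)
$I{\left(-704,535 \right)} - M{\left(448 \right)} = 176 - \sqrt{-645 + 448} = 176 - \sqrt{-197} = 176 - i \sqrt{197}$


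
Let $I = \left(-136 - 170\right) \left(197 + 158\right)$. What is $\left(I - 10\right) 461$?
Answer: $-50083040$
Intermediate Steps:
$I = -108630$ ($I = \left(-306\right) 355 = -108630$)
$\left(I - 10\right) 461 = \left(-108630 - 10\right) 461 = \left(-108640\right) 461 = -50083040$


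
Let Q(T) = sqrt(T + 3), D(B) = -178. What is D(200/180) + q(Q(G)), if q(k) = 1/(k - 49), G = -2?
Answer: -8545/48 ≈ -178.02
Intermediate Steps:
Q(T) = sqrt(3 + T)
q(k) = 1/(-49 + k)
D(200/180) + q(Q(G)) = -178 + 1/(-49 + sqrt(3 - 2)) = -178 + 1/(-49 + sqrt(1)) = -178 + 1/(-49 + 1) = -178 + 1/(-48) = -178 - 1/48 = -8545/48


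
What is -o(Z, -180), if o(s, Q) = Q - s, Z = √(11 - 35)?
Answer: 180 + 2*I*√6 ≈ 180.0 + 4.899*I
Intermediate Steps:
Z = 2*I*√6 (Z = √(-24) = 2*I*√6 ≈ 4.899*I)
-o(Z, -180) = -(-180 - 2*I*√6) = 180 + 2*I*√6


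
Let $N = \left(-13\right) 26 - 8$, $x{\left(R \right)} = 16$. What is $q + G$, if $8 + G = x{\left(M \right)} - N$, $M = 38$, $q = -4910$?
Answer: $-4556$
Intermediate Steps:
$N = -346$ ($N = -338 - 8 = -346$)
$G = 354$ ($G = -8 + \left(16 - -346\right) = -8 + \left(16 + 346\right) = -8 + 362 = 354$)
$q + G = -4910 + 354 = -4556$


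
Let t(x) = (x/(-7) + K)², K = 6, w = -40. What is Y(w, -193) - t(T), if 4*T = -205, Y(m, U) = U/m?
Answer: -676731/3920 ≈ -172.64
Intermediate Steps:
T = -205/4 (T = (¼)*(-205) = -205/4 ≈ -51.250)
t(x) = (6 - x/7)² (t(x) = (x/(-7) + 6)² = (x*(-⅐) + 6)² = (-x/7 + 6)² = (6 - x/7)²)
Y(w, -193) - t(T) = -193/(-40) - (-42 - 205/4)²/49 = -193*(-1/40) - (-373/4)²/49 = 193/40 - 139129/(49*16) = 193/40 - 1*139129/784 = 193/40 - 139129/784 = -676731/3920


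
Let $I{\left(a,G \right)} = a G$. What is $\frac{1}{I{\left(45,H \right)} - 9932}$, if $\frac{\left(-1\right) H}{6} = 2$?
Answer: $- \frac{1}{10472} \approx -9.5493 \cdot 10^{-5}$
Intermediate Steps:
$H = -12$ ($H = \left(-6\right) 2 = -12$)
$I{\left(a,G \right)} = G a$
$\frac{1}{I{\left(45,H \right)} - 9932} = \frac{1}{\left(-12\right) 45 - 9932} = \frac{1}{-540 - 9932} = \frac{1}{-10472} = - \frac{1}{10472}$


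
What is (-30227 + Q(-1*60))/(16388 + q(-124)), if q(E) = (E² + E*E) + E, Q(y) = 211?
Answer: -3752/5877 ≈ -0.63842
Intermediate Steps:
q(E) = E + 2*E² (q(E) = (E² + E²) + E = 2*E² + E = E + 2*E²)
(-30227 + Q(-1*60))/(16388 + q(-124)) = (-30227 + 211)/(16388 - 124*(1 + 2*(-124))) = -30016/(16388 - 124*(1 - 248)) = -30016/(16388 - 124*(-247)) = -30016/(16388 + 30628) = -30016/47016 = -30016*1/47016 = -3752/5877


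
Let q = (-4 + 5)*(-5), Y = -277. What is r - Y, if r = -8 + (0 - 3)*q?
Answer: 284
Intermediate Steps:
q = -5 (q = 1*(-5) = -5)
r = 7 (r = -8 + (0 - 3)*(-5) = -8 - 3*(-5) = -8 + 15 = 7)
r - Y = 7 - 1*(-277) = 7 + 277 = 284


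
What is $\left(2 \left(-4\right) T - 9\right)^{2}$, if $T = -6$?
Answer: $1521$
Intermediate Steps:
$\left(2 \left(-4\right) T - 9\right)^{2} = \left(2 \left(-4\right) \left(-6\right) - 9\right)^{2} = \left(\left(-8\right) \left(-6\right) - 9\right)^{2} = \left(48 - 9\right)^{2} = 39^{2} = 1521$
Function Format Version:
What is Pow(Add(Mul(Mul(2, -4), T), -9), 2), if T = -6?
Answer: 1521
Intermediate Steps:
Pow(Add(Mul(Mul(2, -4), T), -9), 2) = Pow(Add(Mul(Mul(2, -4), -6), -9), 2) = Pow(Add(Mul(-8, -6), -9), 2) = Pow(Add(48, -9), 2) = Pow(39, 2) = 1521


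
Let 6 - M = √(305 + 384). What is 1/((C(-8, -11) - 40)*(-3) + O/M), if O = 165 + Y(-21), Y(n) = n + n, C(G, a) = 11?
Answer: 18691/1599672 + 41*√689/1599672 ≈ 0.012357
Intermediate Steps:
M = 6 - √689 (M = 6 - √(305 + 384) = 6 - √689 ≈ -20.249)
Y(n) = 2*n
O = 123 (O = 165 + 2*(-21) = 165 - 42 = 123)
1/((C(-8, -11) - 40)*(-3) + O/M) = 1/((11 - 40)*(-3) + 123/(6 - √689)) = 1/(-29*(-3) + 123/(6 - √689)) = 1/(87 + 123/(6 - √689))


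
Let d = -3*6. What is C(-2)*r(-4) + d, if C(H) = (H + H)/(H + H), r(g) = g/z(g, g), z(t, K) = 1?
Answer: -22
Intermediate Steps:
r(g) = g (r(g) = g/1 = g*1 = g)
C(H) = 1 (C(H) = (2*H)/((2*H)) = (2*H)*(1/(2*H)) = 1)
d = -18
C(-2)*r(-4) + d = 1*(-4) - 18 = -4 - 18 = -22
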